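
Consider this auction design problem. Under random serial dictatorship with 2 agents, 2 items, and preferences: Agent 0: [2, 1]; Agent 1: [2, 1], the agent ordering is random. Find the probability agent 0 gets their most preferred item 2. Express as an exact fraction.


Step 1: Agent 0 wants item 2
Step 2: There are 2 possible orderings of agents
Step 3: In 1 orderings, agent 0 gets item 2
Step 4: Probability = 1/2

1/2


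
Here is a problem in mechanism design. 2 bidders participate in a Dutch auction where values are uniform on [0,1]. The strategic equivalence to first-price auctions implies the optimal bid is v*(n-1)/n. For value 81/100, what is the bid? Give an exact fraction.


Step 1: Dutch auctions are strategically equivalent to first-price auctions
Step 2: The equilibrium bid is b(v) = v*(n-1)/n
Step 3: b = 81/100 * 1/2
Step 4: b = 81/200

81/200


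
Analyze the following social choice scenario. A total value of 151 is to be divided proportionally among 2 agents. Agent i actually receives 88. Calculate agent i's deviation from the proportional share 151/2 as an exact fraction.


Step 1: Proportional share = 151/2
Step 2: Agent's actual allocation = 88
Step 3: Excess = 88 - 151/2 = 25/2

25/2


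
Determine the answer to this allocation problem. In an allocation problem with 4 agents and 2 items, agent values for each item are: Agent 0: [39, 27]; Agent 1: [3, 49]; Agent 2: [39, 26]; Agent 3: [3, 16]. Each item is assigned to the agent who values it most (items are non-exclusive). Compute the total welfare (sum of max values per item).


Step 1: For each item, find the maximum value among all agents.
Step 2: Item 0 -> Agent 0 (value 39)
Step 3: Item 1 -> Agent 1 (value 49)
Step 4: Total welfare = 39 + 49 = 88

88


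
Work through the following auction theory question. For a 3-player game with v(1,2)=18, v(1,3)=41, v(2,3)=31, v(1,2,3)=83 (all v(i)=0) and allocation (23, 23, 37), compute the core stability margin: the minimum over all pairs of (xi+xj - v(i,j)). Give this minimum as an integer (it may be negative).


Step 1: Slack for coalition (1,2): x1+x2 - v12 = 46 - 18 = 28
Step 2: Slack for coalition (1,3): x1+x3 - v13 = 60 - 41 = 19
Step 3: Slack for coalition (2,3): x2+x3 - v23 = 60 - 31 = 29
Step 4: Minimum slack = min(28, 19, 29) = 19, attained by (1,3); no pair can gain by deviating, so the allocation is in the core

19


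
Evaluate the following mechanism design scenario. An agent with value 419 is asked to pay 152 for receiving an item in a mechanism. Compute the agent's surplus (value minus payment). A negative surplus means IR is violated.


Step 1: Surplus = value - payment = 419 - 152 = 267
Step 2: IR is satisfied (surplus >= 0)

267


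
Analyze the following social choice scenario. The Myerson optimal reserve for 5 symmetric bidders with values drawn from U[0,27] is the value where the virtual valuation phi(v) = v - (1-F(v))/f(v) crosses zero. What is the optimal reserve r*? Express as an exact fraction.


Step 1: For U[0,27], F(v) = v/27 and f(v) = 1/27
Step 2: phi(v) = v - (1 - v/27)/(1/27) = v - (27 - v) = 2v - 27
Step 3: Set phi(r*) = 0: 2r* - 27 = 0
Step 4: r* = 27/2 (the number of bidders n = 5 does not enter)

27/2


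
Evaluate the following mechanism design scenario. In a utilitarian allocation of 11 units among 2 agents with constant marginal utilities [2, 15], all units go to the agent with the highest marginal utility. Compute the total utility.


Step 1: The marginal utilities are [2, 15]
Step 2: The highest marginal utility is 15
Step 3: All 11 units go to that agent
Step 4: Total utility = 15 * 11 = 165

165


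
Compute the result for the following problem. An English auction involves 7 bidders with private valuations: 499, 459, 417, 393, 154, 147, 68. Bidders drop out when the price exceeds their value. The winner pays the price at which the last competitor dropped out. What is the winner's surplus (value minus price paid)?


Step 1: Identify the highest value: 499
Step 2: Identify the second-highest value: 459
Step 3: The final price = second-highest value = 459
Step 4: Surplus = 499 - 459 = 40

40


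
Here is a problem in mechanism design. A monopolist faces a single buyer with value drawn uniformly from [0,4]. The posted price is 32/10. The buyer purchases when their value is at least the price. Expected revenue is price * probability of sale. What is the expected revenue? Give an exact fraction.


Step 1: Posted price r = 16/5, value support [0,4]
Step 2: P(v >= r) = (4 - 16/5)/4 = 1/5
Step 3: Expected revenue = r * P(v >= r) = 16/5 * 1/5
Step 4: Revenue = 16/25

16/25


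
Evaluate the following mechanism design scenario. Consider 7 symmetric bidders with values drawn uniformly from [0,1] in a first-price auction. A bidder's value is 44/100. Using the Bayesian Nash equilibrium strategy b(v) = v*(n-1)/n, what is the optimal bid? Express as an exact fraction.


Step 1: The symmetric BNE bidding function is b(v) = v * (n-1) / n
Step 2: Substitute v = 11/25 and n = 7
Step 3: b = 11/25 * 6/7
Step 4: b = 66/175

66/175


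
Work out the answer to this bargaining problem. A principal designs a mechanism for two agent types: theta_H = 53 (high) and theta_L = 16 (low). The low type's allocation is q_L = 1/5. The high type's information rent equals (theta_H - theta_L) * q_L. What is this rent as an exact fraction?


Step 1: theta_H - theta_L = 53 - 16 = 37
Step 2: Information rent = (theta_H - theta_L) * q_L
Step 3: = 37 * 1/5
Step 4: = 37/5

37/5


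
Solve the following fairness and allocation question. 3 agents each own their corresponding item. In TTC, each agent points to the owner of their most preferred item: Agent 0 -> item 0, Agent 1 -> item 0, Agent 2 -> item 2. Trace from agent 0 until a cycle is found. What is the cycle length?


Step 1: Trace the pointer graph from agent 0: 0 -> 0
Step 2: A cycle is detected when we revisit agent 0
Step 3: The cycle is: 0 -> 0
Step 4: Cycle length = 1

1


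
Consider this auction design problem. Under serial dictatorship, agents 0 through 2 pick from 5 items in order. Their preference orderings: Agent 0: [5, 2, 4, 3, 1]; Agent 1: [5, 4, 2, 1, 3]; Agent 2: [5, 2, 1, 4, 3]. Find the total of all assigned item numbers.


Step 1: Agent 0 picks item 5
Step 2: Agent 1 picks item 4
Step 3: Agent 2 picks item 2
Step 4: Sum = 5 + 4 + 2 = 11

11


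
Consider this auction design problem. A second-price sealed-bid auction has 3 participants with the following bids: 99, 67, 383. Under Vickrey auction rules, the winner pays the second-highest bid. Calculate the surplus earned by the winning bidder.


Step 1: Sort bids in descending order: 383, 99, 67
Step 2: The winning bid is the highest: 383
Step 3: The payment equals the second-highest bid: 99
Step 4: Surplus = winner's bid - payment = 383 - 99 = 284

284


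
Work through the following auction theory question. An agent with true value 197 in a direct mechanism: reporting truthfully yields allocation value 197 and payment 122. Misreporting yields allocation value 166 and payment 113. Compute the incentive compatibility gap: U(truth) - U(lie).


Step 1: U(truth) = value - payment = 197 - 122 = 75
Step 2: U(lie) = allocation - payment = 166 - 113 = 53
Step 3: IC gap = 75 - 53 = 22

22


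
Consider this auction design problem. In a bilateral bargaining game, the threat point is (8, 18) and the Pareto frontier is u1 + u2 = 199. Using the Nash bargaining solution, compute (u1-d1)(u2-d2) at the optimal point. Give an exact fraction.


Step 1: The Nash solution splits surplus symmetrically above the disagreement point
Step 2: u1 = (total + d1 - d2)/2 = (199 + 8 - 18)/2 = 189/2
Step 3: u2 = (total - d1 + d2)/2 = (199 - 8 + 18)/2 = 209/2
Step 4: Nash product = (189/2 - 8) * (209/2 - 18)
Step 5: = 173/2 * 173/2 = 29929/4

29929/4


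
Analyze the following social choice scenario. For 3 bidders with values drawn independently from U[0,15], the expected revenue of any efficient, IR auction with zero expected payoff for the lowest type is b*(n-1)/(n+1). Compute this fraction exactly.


Step 1: By Revenue Equivalence, expected revenue = b*(n-1)/(n+1)
Step 2: Substituting n = 3, b = 15
Step 3: Revenue = 15*(3-1)/(3+1) = 15*2/4
Step 4: Revenue = 30/4 = 15/2

15/2


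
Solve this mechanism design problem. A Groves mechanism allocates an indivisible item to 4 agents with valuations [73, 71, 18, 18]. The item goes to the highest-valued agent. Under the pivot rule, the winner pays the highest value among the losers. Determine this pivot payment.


Step 1: The efficient winner is agent 0 with value 73
Step 2: Other agents' values: [71, 18, 18]
Step 3: Pivot payment = max(others) = 71
Step 4: The winner pays 71

71


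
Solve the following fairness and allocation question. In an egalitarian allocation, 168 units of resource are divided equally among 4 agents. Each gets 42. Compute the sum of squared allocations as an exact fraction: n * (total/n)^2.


Step 1: Each agent's share = 168/4 = 42
Step 2: Square of each share = (42)^2 = 1764
Step 3: Sum of squares = 4 * 1764 = 7056

7056


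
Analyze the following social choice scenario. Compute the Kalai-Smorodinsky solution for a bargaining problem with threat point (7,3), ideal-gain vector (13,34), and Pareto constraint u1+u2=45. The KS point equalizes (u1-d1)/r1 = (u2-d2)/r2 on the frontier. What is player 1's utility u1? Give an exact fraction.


Step 1: At the KS point, (u1-d1)/r1 = (u2-d2)/r2 = t and u1+u2 = 45
Step 2: u1 = d1 + r1*t and u2 = d2 + r2*t, so (d1 + r1*t) + (d2 + r2*t) = 45
Step 3: t = (45 - 7 - 3)/(13 + 34) = 35/47
Step 4: u1 = d1 + r1*t = 7 + 13 * 35/47 = 784/47
Step 5: (Check: u2 = d2 + r2*t = 1331/47; u1+u2 = 784/47 + 1331/47 = 45, on the frontier.)

784/47


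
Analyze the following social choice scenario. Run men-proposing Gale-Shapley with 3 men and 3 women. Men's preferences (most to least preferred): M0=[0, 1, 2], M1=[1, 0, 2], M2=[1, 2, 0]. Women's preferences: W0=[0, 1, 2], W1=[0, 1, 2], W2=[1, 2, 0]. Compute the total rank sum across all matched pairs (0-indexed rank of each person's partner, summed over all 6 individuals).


Step 1: Run Gale-Shapley (men propose, women hold best offer):
  M0 proposes to W0; she accepts
  M1 proposes to W1; she accepts
  M2 proposes to W1; rejected
  M2 proposes to W2; she accepts
Step 2: Final matching: W0-M0, W1-M1, W2-M2
Step 3: 0-indexed ranks (man's rank of his match, then woman's): 0 + 0 + 0 + 1 + 1 + 1
Step 4: Total rank sum = 3

3


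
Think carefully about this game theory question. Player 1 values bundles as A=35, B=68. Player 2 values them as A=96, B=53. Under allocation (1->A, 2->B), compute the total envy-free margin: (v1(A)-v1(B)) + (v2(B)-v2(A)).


Step 1: Player 1's margin = v1(A) - v1(B) = 35 - 68 = -33
Step 2: Player 2's margin = v2(B) - v2(A) = 53 - 96 = -43
Step 3: Total margin = -33 + -43 = -76

-76


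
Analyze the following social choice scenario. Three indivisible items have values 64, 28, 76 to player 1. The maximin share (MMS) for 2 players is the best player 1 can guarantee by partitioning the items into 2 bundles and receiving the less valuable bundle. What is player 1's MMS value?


Step 1: Item values = 64, 28, 76
Step 2: Enumerate all 2-bundle partitions and take the smaller bundle:
  Partition 1: {64} vs {28,76} -> bundles 64, 104; min = 64
  Partition 2: {28} vs {64,76} -> bundles 28, 140; min = 28
  Partition 3: {76} vs {64,28} -> bundles 76, 92; min = 76
Step 3: MMS = max(64, 28, 76) = 76

76


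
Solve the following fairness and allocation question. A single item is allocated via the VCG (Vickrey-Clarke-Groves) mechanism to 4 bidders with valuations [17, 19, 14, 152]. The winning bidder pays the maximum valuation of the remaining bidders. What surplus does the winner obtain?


Step 1: The winner is the agent with the highest value: agent 3 with value 152
Step 2: Values of other agents: [17, 19, 14]
Step 3: VCG payment = max of others' values = 19
Step 4: Surplus = 152 - 19 = 133

133


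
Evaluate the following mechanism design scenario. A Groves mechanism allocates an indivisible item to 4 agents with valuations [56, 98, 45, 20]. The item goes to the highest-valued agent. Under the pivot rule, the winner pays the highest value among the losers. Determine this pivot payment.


Step 1: The efficient winner is agent 1 with value 98
Step 2: Other agents' values: [56, 45, 20]
Step 3: Pivot payment = max(others) = 56
Step 4: The winner pays 56

56


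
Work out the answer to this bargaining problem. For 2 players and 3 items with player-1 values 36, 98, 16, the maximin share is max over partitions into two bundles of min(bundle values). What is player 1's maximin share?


Step 1: Item values = 36, 98, 16
Step 2: Enumerate all 2-bundle partitions and take the smaller bundle:
  Partition 1: {36} vs {98,16} -> bundles 36, 114; min = 36
  Partition 2: {98} vs {36,16} -> bundles 98, 52; min = 52
  Partition 3: {16} vs {36,98} -> bundles 16, 134; min = 16
Step 3: MMS = max(36, 52, 16) = 52

52


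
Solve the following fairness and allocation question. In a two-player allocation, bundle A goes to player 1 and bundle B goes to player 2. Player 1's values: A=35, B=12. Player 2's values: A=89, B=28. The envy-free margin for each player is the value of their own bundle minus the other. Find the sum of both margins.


Step 1: Player 1's margin = v1(A) - v1(B) = 35 - 12 = 23
Step 2: Player 2's margin = v2(B) - v2(A) = 28 - 89 = -61
Step 3: Total margin = 23 + -61 = -38

-38


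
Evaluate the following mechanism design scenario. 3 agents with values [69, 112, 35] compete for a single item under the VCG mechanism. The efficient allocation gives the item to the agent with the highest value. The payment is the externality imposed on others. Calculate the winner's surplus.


Step 1: The winner is the agent with the highest value: agent 1 with value 112
Step 2: Values of other agents: [69, 35]
Step 3: VCG payment = max of others' values = 69
Step 4: Surplus = 112 - 69 = 43

43


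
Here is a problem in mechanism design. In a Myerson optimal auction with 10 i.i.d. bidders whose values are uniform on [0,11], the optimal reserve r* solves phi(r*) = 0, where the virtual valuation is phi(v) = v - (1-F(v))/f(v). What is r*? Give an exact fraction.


Step 1: For U[0,11], F(v) = v/11 and f(v) = 1/11
Step 2: phi(v) = v - (1 - v/11)/(1/11) = v - (11 - v) = 2v - 11
Step 3: Set phi(r*) = 0: 2r* - 11 = 0
Step 4: r* = 11/2 (the number of bidders n = 10 does not enter)

11/2


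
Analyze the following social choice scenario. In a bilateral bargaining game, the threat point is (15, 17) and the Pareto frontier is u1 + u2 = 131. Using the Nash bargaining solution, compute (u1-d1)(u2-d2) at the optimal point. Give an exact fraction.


Step 1: The Nash solution splits surplus symmetrically above the disagreement point
Step 2: u1 = (total + d1 - d2)/2 = (131 + 15 - 17)/2 = 129/2
Step 3: u2 = (total - d1 + d2)/2 = (131 - 15 + 17)/2 = 133/2
Step 4: Nash product = (129/2 - 15) * (133/2 - 17)
Step 5: = 99/2 * 99/2 = 9801/4

9801/4


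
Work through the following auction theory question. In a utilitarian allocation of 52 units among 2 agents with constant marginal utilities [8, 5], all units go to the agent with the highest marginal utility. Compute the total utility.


Step 1: The marginal utilities are [8, 5]
Step 2: The highest marginal utility is 8
Step 3: All 52 units go to that agent
Step 4: Total utility = 8 * 52 = 416

416


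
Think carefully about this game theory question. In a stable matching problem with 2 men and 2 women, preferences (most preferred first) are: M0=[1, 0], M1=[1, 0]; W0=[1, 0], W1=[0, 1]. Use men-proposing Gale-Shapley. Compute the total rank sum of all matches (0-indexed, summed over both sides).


Step 1: Run Gale-Shapley (men propose, women hold best offer):
  M0 proposes to W1; she accepts
  M1 proposes to W1; rejected
  M1 proposes to W0; she accepts
Step 2: Final matching: W0-M1, W1-M0
Step 3: 0-indexed ranks (man's rank of his match, then woman's): 1 + 0 + 0 + 0
Step 4: Total rank sum = 1

1


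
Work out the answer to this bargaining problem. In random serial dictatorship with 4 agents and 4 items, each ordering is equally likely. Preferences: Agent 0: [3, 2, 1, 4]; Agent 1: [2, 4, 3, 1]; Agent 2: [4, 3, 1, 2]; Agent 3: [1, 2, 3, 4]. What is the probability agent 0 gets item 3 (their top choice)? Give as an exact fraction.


Step 1: Agent 0 wants item 3
Step 2: There are 24 possible orderings of agents
Step 3: In 24 orderings, agent 0 gets item 3
Step 4: Probability = 24/24 = 1

1


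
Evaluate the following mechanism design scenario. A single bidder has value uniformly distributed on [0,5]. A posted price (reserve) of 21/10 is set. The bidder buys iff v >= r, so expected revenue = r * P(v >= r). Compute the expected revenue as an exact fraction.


Step 1: Posted price r = 21/10, value support [0,5]
Step 2: P(v >= r) = (5 - 21/10)/5 = 29/50
Step 3: Expected revenue = r * P(v >= r) = 21/10 * 29/50
Step 4: Revenue = 609/500

609/500


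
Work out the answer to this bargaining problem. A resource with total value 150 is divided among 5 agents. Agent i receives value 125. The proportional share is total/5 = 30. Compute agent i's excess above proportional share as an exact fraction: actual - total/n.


Step 1: Proportional share = 150/5 = 30
Step 2: Agent's actual allocation = 125
Step 3: Excess = 125 - 30 = 95

95


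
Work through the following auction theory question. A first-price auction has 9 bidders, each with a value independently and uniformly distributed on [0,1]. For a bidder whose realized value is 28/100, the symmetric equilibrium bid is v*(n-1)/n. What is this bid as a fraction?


Step 1: The symmetric BNE bidding function is b(v) = v * (n-1) / n
Step 2: Substitute v = 7/25 and n = 9
Step 3: b = 7/25 * 8/9
Step 4: b = 56/225

56/225


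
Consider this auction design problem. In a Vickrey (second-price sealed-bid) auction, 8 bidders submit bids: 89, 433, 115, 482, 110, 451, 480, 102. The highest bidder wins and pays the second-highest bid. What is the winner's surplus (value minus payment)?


Step 1: Sort bids in descending order: 482, 480, 451, 433, 115, 110, 102, 89
Step 2: The winning bid is the highest: 482
Step 3: The payment equals the second-highest bid: 480
Step 4: Surplus = winner's bid - payment = 482 - 480 = 2

2


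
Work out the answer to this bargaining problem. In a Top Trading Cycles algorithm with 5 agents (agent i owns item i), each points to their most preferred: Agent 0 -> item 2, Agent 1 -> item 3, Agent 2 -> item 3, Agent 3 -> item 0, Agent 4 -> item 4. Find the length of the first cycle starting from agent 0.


Step 1: Trace the pointer graph from agent 0: 0 -> 2 -> 3 -> 0
Step 2: A cycle is detected when we revisit agent 0
Step 3: The cycle is: 0 -> 2 -> 3 -> 0
Step 4: Cycle length = 3

3


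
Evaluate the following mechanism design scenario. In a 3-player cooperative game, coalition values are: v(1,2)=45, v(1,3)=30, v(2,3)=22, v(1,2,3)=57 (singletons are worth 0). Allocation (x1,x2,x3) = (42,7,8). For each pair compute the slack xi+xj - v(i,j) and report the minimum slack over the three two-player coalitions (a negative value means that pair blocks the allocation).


Step 1: Slack for coalition (1,2): x1+x2 - v12 = 49 - 45 = 4
Step 2: Slack for coalition (1,3): x1+x3 - v13 = 50 - 30 = 20
Step 3: Slack for coalition (2,3): x2+x3 - v23 = 15 - 22 = -7
Step 4: Minimum slack = min(4, 20, -7) = -7, attained by (2,3); coalition (2,3) can block (slack < 0), so the allocation is not in the core

-7


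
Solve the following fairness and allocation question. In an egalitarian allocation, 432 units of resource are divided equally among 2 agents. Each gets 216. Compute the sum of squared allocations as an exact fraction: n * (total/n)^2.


Step 1: Each agent's share = 432/2 = 216
Step 2: Square of each share = (216)^2 = 46656
Step 3: Sum of squares = 2 * 46656 = 93312

93312


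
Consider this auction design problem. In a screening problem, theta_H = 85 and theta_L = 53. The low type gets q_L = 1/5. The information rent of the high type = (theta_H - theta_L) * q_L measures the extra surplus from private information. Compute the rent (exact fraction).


Step 1: theta_H - theta_L = 85 - 53 = 32
Step 2: Information rent = (theta_H - theta_L) * q_L
Step 3: = 32 * 1/5
Step 4: = 32/5

32/5


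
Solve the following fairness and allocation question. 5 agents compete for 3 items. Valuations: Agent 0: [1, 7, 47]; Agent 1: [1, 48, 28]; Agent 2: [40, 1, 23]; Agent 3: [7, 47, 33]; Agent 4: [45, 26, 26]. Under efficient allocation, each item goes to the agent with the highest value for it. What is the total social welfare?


Step 1: For each item, find the maximum value among all agents.
Step 2: Item 0 -> Agent 4 (value 45)
Step 3: Item 1 -> Agent 1 (value 48)
Step 4: Item 2 -> Agent 0 (value 47)
Step 5: Total welfare = 45 + 48 + 47 = 140

140


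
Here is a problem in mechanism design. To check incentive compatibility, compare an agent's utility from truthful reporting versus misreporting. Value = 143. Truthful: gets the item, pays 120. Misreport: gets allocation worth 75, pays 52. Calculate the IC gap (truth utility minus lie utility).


Step 1: U(truth) = value - payment = 143 - 120 = 23
Step 2: U(lie) = allocation - payment = 75 - 52 = 23
Step 3: IC gap = 23 - 23 = 0

0


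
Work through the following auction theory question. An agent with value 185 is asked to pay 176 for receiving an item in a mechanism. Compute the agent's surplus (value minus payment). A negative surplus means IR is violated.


Step 1: Surplus = value - payment = 185 - 176 = 9
Step 2: IR is satisfied (surplus >= 0)

9


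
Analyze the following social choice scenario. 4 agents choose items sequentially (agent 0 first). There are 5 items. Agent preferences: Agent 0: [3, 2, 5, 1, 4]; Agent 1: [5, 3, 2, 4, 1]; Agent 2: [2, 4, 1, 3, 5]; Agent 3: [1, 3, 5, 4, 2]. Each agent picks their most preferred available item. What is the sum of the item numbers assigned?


Step 1: Agent 0 picks item 3
Step 2: Agent 1 picks item 5
Step 3: Agent 2 picks item 2
Step 4: Agent 3 picks item 1
Step 5: Sum = 3 + 5 + 2 + 1 = 11

11


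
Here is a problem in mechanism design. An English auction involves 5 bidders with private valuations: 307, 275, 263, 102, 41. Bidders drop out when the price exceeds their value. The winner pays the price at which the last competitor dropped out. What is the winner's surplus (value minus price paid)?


Step 1: Identify the highest value: 307
Step 2: Identify the second-highest value: 275
Step 3: The final price = second-highest value = 275
Step 4: Surplus = 307 - 275 = 32

32


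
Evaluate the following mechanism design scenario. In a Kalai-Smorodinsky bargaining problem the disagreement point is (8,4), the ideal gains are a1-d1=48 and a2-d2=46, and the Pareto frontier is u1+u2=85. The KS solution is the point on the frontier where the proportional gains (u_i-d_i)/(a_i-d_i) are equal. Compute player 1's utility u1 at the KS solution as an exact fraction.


Step 1: At the KS point, (u1-d1)/r1 = (u2-d2)/r2 = t and u1+u2 = 85
Step 2: u1 = d1 + r1*t and u2 = d2 + r2*t, so (d1 + r1*t) + (d2 + r2*t) = 85
Step 3: t = (85 - 8 - 4)/(48 + 46) = 73/94
Step 4: u1 = d1 + r1*t = 8 + 48 * 73/94 = 2128/47
Step 5: (Check: u2 = d2 + r2*t = 1867/47; u1+u2 = 2128/47 + 1867/47 = 85, on the frontier.)

2128/47


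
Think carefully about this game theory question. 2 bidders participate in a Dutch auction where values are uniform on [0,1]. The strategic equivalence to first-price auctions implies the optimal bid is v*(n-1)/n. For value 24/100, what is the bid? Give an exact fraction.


Step 1: Dutch auctions are strategically equivalent to first-price auctions
Step 2: The equilibrium bid is b(v) = v*(n-1)/n
Step 3: b = 6/25 * 1/2
Step 4: b = 3/25

3/25


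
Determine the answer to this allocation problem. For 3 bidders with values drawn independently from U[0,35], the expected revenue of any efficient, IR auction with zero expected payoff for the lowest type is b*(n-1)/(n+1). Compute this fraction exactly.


Step 1: By Revenue Equivalence, expected revenue = b*(n-1)/(n+1)
Step 2: Substituting n = 3, b = 35
Step 3: Revenue = 35*(3-1)/(3+1) = 35*2/4
Step 4: Revenue = 70/4 = 35/2

35/2


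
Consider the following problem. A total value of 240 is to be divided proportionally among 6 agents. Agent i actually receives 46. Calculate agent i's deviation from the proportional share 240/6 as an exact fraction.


Step 1: Proportional share = 240/6 = 40
Step 2: Agent's actual allocation = 46
Step 3: Excess = 46 - 40 = 6

6


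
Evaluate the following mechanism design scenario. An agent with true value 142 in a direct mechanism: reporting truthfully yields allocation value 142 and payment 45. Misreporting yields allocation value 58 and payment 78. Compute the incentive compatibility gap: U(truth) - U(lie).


Step 1: U(truth) = value - payment = 142 - 45 = 97
Step 2: U(lie) = allocation - payment = 58 - 78 = -20
Step 3: IC gap = 97 - (-20) = 117

117


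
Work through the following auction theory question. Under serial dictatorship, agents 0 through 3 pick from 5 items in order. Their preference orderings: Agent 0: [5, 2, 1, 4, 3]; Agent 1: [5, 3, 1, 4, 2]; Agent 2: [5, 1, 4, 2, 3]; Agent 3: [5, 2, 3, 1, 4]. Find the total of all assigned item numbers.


Step 1: Agent 0 picks item 5
Step 2: Agent 1 picks item 3
Step 3: Agent 2 picks item 1
Step 4: Agent 3 picks item 2
Step 5: Sum = 5 + 3 + 1 + 2 = 11

11


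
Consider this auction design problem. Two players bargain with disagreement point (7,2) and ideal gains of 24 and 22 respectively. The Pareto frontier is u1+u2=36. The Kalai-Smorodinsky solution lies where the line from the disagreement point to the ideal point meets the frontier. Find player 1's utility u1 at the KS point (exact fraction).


Step 1: At the KS point, (u1-d1)/r1 = (u2-d2)/r2 = t and u1+u2 = 36
Step 2: u1 = d1 + r1*t and u2 = d2 + r2*t, so (d1 + r1*t) + (d2 + r2*t) = 36
Step 3: t = (36 - 7 - 2)/(24 + 22) = 27/46
Step 4: u1 = d1 + r1*t = 7 + 24 * 27/46 = 485/23
Step 5: (Check: u2 = d2 + r2*t = 343/23; u1+u2 = 485/23 + 343/23 = 36, on the frontier.)

485/23


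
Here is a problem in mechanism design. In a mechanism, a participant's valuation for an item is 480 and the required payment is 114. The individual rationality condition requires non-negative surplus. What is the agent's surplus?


Step 1: Surplus = value - payment = 480 - 114 = 366
Step 2: IR is satisfied (surplus >= 0)

366


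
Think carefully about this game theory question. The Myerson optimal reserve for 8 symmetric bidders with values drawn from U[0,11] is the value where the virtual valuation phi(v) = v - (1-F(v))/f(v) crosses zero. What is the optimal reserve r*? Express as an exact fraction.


Step 1: For U[0,11], F(v) = v/11 and f(v) = 1/11
Step 2: phi(v) = v - (1 - v/11)/(1/11) = v - (11 - v) = 2v - 11
Step 3: Set phi(r*) = 0: 2r* - 11 = 0
Step 4: r* = 11/2 (the number of bidders n = 8 does not enter)

11/2


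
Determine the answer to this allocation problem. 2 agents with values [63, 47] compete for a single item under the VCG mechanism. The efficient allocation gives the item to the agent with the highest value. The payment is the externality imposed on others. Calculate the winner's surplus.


Step 1: The winner is the agent with the highest value: agent 0 with value 63
Step 2: Values of other agents: [47]
Step 3: VCG payment = max of others' values = 47
Step 4: Surplus = 63 - 47 = 16

16


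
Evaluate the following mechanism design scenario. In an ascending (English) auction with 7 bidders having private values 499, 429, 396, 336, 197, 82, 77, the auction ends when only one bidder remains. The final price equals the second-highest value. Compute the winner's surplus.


Step 1: Identify the highest value: 499
Step 2: Identify the second-highest value: 429
Step 3: The final price = second-highest value = 429
Step 4: Surplus = 499 - 429 = 70

70


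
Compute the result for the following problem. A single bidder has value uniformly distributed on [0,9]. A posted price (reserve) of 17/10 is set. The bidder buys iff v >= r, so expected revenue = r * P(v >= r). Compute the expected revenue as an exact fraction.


Step 1: Posted price r = 17/10, value support [0,9]
Step 2: P(v >= r) = (9 - 17/10)/9 = 73/90
Step 3: Expected revenue = r * P(v >= r) = 17/10 * 73/90
Step 4: Revenue = 1241/900

1241/900


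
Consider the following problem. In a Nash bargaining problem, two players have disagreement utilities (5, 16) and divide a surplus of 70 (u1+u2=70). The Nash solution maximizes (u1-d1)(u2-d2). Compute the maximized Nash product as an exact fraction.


Step 1: The Nash solution splits surplus symmetrically above the disagreement point
Step 2: u1 = (total + d1 - d2)/2 = (70 + 5 - 16)/2 = 59/2
Step 3: u2 = (total - d1 + d2)/2 = (70 - 5 + 16)/2 = 81/2
Step 4: Nash product = (59/2 - 5) * (81/2 - 16)
Step 5: = 49/2 * 49/2 = 2401/4

2401/4


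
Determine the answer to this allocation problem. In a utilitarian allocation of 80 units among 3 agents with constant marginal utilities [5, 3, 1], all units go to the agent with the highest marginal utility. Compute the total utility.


Step 1: The marginal utilities are [5, 3, 1]
Step 2: The highest marginal utility is 5
Step 3: All 80 units go to that agent
Step 4: Total utility = 5 * 80 = 400

400


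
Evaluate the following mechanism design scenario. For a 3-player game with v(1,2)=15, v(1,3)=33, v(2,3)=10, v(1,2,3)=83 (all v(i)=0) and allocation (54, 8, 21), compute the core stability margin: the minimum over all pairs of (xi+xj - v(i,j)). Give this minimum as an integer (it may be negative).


Step 1: Slack for coalition (1,2): x1+x2 - v12 = 62 - 15 = 47
Step 2: Slack for coalition (1,3): x1+x3 - v13 = 75 - 33 = 42
Step 3: Slack for coalition (2,3): x2+x3 - v23 = 29 - 10 = 19
Step 4: Minimum slack = min(47, 42, 19) = 19, attained by (2,3); no pair can gain by deviating, so the allocation is in the core

19


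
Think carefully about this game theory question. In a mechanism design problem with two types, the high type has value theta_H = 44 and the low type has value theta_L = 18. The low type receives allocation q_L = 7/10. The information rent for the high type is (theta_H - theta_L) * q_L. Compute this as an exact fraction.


Step 1: theta_H - theta_L = 44 - 18 = 26
Step 2: Information rent = (theta_H - theta_L) * q_L
Step 3: = 26 * 7/10
Step 4: = 91/5

91/5


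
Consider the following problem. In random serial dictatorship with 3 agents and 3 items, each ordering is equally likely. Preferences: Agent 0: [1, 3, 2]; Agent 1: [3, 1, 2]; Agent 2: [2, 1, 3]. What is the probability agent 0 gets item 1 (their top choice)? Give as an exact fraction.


Step 1: Agent 0 wants item 1
Step 2: There are 6 possible orderings of agents
Step 3: In 6 orderings, agent 0 gets item 1
Step 4: Probability = 6/6 = 1

1


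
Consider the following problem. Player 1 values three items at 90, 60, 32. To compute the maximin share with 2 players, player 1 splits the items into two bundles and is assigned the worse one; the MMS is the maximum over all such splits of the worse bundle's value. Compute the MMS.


Step 1: Item values = 90, 60, 32
Step 2: Enumerate all 2-bundle partitions and take the smaller bundle:
  Partition 1: {90} vs {60,32} -> bundles 90, 92; min = 90
  Partition 2: {60} vs {90,32} -> bundles 60, 122; min = 60
  Partition 3: {32} vs {90,60} -> bundles 32, 150; min = 32
Step 3: MMS = max(90, 60, 32) = 90

90


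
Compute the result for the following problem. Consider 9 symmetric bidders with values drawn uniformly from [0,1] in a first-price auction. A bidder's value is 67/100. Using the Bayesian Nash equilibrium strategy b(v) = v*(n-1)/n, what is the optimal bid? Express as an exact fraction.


Step 1: The symmetric BNE bidding function is b(v) = v * (n-1) / n
Step 2: Substitute v = 67/100 and n = 9
Step 3: b = 67/100 * 8/9
Step 4: b = 134/225

134/225


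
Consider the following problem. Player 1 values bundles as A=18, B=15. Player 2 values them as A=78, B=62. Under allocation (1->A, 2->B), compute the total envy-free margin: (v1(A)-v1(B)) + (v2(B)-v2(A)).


Step 1: Player 1's margin = v1(A) - v1(B) = 18 - 15 = 3
Step 2: Player 2's margin = v2(B) - v2(A) = 62 - 78 = -16
Step 3: Total margin = 3 + -16 = -13

-13


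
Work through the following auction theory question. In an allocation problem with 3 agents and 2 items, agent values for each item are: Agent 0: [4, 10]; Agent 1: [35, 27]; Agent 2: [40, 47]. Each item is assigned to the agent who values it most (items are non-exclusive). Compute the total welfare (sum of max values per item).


Step 1: For each item, find the maximum value among all agents.
Step 2: Item 0 -> Agent 2 (value 40)
Step 3: Item 1 -> Agent 2 (value 47)
Step 4: Total welfare = 40 + 47 = 87

87


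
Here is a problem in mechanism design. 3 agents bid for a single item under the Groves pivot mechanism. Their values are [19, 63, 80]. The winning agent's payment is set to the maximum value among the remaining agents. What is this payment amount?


Step 1: The efficient winner is agent 2 with value 80
Step 2: Other agents' values: [19, 63]
Step 3: Pivot payment = max(others) = 63
Step 4: The winner pays 63

63


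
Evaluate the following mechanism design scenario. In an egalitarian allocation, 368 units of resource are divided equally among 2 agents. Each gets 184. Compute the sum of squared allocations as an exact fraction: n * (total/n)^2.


Step 1: Each agent's share = 368/2 = 184
Step 2: Square of each share = (184)^2 = 33856
Step 3: Sum of squares = 2 * 33856 = 67712

67712


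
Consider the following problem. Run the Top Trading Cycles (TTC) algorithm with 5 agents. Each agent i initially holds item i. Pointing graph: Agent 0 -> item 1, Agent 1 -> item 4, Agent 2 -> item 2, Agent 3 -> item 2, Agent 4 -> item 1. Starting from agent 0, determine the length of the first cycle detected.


Step 1: Trace the pointer graph from agent 0: 0 -> 1 -> 4 -> 1
Step 2: A cycle is detected when we revisit agent 1
Step 3: The cycle is: 1 -> 4 -> 1
Step 4: Cycle length = 2

2


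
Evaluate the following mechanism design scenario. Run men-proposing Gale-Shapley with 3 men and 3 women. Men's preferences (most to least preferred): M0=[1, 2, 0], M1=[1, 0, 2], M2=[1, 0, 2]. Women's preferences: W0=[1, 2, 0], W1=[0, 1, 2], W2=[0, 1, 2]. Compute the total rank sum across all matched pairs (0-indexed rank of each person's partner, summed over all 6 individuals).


Step 1: Run Gale-Shapley (men propose, women hold best offer):
  M0 proposes to W1; she accepts
  M1 proposes to W1; rejected
  M1 proposes to W0; she accepts
  M2 proposes to W1; rejected
  M2 proposes to W0; rejected
  M2 proposes to W2; she accepts
Step 2: Final matching: W0-M1, W1-M0, W2-M2
Step 3: 0-indexed ranks (man's rank of his match, then woman's): 1 + 0 + 0 + 0 + 2 + 2
Step 4: Total rank sum = 5

5


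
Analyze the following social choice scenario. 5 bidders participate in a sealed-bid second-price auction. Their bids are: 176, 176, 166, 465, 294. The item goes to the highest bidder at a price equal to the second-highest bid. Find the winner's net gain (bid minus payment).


Step 1: Sort bids in descending order: 465, 294, 176, 176, 166
Step 2: The winning bid is the highest: 465
Step 3: The payment equals the second-highest bid: 294
Step 4: Surplus = winner's bid - payment = 465 - 294 = 171

171


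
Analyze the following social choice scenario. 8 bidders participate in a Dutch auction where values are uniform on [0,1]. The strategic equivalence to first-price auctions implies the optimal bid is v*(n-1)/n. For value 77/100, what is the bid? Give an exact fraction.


Step 1: Dutch auctions are strategically equivalent to first-price auctions
Step 2: The equilibrium bid is b(v) = v*(n-1)/n
Step 3: b = 77/100 * 7/8
Step 4: b = 539/800

539/800


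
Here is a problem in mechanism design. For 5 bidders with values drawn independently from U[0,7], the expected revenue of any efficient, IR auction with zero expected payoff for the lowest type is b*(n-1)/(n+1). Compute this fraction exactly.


Step 1: By Revenue Equivalence, expected revenue = b*(n-1)/(n+1)
Step 2: Substituting n = 5, b = 7
Step 3: Revenue = 7*(5-1)/(5+1) = 7*4/6
Step 4: Revenue = 28/6 = 14/3

14/3


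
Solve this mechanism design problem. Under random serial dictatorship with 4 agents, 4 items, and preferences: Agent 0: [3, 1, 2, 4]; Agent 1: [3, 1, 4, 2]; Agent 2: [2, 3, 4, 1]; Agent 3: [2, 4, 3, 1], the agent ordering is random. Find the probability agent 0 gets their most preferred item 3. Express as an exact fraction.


Step 1: Agent 0 wants item 3
Step 2: There are 24 possible orderings of agents
Step 3: In 11 orderings, agent 0 gets item 3
Step 4: Probability = 11/24

11/24


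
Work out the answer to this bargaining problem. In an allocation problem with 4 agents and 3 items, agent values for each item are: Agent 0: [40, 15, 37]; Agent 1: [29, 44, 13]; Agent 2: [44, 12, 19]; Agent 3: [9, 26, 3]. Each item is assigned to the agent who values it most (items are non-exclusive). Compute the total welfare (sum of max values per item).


Step 1: For each item, find the maximum value among all agents.
Step 2: Item 0 -> Agent 2 (value 44)
Step 3: Item 1 -> Agent 1 (value 44)
Step 4: Item 2 -> Agent 0 (value 37)
Step 5: Total welfare = 44 + 44 + 37 = 125

125


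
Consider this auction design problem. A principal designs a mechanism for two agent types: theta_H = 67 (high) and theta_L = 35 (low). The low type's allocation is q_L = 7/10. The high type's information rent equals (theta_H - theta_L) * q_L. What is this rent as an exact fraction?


Step 1: theta_H - theta_L = 67 - 35 = 32
Step 2: Information rent = (theta_H - theta_L) * q_L
Step 3: = 32 * 7/10
Step 4: = 112/5

112/5


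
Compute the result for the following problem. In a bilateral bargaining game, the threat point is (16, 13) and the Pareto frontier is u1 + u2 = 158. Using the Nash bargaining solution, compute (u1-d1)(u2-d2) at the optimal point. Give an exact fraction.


Step 1: The Nash solution splits surplus symmetrically above the disagreement point
Step 2: u1 = (total + d1 - d2)/2 = (158 + 16 - 13)/2 = 161/2
Step 3: u2 = (total - d1 + d2)/2 = (158 - 16 + 13)/2 = 155/2
Step 4: Nash product = (161/2 - 16) * (155/2 - 13)
Step 5: = 129/2 * 129/2 = 16641/4

16641/4


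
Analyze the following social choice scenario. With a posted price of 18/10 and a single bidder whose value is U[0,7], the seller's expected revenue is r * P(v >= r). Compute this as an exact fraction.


Step 1: Posted price r = 9/5, value support [0,7]
Step 2: P(v >= r) = (7 - 9/5)/7 = 26/35
Step 3: Expected revenue = r * P(v >= r) = 9/5 * 26/35
Step 4: Revenue = 234/175

234/175


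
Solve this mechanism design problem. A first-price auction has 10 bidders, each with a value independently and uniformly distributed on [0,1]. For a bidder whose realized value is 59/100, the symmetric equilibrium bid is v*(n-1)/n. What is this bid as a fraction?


Step 1: The symmetric BNE bidding function is b(v) = v * (n-1) / n
Step 2: Substitute v = 59/100 and n = 10
Step 3: b = 59/100 * 9/10
Step 4: b = 531/1000

531/1000


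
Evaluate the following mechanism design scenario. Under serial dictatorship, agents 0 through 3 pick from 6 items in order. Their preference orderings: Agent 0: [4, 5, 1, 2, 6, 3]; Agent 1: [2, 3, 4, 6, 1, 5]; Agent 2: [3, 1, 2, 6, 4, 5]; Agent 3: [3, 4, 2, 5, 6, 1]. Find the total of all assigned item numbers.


Step 1: Agent 0 picks item 4
Step 2: Agent 1 picks item 2
Step 3: Agent 2 picks item 3
Step 4: Agent 3 picks item 5
Step 5: Sum = 4 + 2 + 3 + 5 = 14

14


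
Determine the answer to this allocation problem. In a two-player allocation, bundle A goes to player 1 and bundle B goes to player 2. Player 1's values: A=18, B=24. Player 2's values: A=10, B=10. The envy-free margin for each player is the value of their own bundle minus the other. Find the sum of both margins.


Step 1: Player 1's margin = v1(A) - v1(B) = 18 - 24 = -6
Step 2: Player 2's margin = v2(B) - v2(A) = 10 - 10 = 0
Step 3: Total margin = -6 + 0 = -6

-6
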